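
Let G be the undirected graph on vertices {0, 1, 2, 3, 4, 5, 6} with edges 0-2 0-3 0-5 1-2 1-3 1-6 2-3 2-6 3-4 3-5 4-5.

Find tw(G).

A width-2 tree decomposition is:
Bags: B1 = {0, 3, 5}  B2 = {3, 4, 5}  B3 = {0, 2, 3}  B4 = {1, 2, 3}  B5 = {1, 2, 6}
Tree: B1–B2, B1–B3, B3–B4, B4–B5
Every bag has size at most 3, so the width is 3 − 1 = 2 and tw(G) ≤ 2. For the lower bound, the 3 vertices {0, 2, 3} are pairwise adjacent, and any tree decomposition puts a clique entirely inside one bag — forcing width ≥ 2. Therefore the treewidth is 2.

2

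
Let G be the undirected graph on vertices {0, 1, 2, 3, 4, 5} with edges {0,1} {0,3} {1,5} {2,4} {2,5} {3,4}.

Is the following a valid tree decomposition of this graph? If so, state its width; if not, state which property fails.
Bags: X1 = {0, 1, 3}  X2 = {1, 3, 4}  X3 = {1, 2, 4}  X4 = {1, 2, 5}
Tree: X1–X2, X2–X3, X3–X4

Vertex coverage: the bags together contain {0, 1, 2, 3, 4, 5}, the full vertex set. Edge coverage: each edge of G has both endpoints in at least one bag. Running intersection: for every vertex, the bags containing it form a connected subtree. All three properties hold, so this is a valid tree decomposition of width max|bag| − 1 = 2, and hence tw(G) ≤ 2.

Yes; width 2.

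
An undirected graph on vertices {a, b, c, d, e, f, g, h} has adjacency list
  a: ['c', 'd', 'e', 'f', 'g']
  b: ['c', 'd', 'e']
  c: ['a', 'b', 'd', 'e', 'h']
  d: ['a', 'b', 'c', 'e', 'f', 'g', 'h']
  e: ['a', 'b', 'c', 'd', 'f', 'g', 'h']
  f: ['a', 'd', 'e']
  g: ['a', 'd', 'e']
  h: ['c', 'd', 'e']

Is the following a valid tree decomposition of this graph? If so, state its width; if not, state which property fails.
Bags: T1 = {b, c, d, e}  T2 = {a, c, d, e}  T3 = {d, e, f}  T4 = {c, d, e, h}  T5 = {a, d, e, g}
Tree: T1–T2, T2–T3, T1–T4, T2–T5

No — edge (a,f) lies in no bag.

A tree decomposition must satisfy three properties: every vertex lies in some bag; for every edge, both endpoints lie together in some bag; and for every vertex, the bags containing it form a connected subtree. Here edge (a,f) lies in no bag, so the decomposition is invalid.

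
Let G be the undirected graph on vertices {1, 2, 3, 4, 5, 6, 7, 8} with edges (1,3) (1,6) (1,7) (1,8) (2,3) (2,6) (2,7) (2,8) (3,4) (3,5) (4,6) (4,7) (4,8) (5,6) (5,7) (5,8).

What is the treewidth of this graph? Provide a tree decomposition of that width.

The largest bag has 5 vertices, giving width 4; this decomposition certifies tw(G) ≤ 4. For the lower bound: the 5 vertex sets {4,8}, {2,6}, {1,7}, {5}, {3} are disjoint, each induces a connected subgraph, and every pair is joined by at least one edge of G. Contracting each set to a single vertex therefore yields K_{5} as a minor, and since treewidth is minor-monotone, tw(G) ≥ tw(K_{5}) = 4. The upper and lower bounds meet at 4, so that is the treewidth.

Treewidth 4.
Bags: B1 = {1, 2, 4, 5, 8}  B2 = {1, 2, 4, 5, 6}  B3 = {1, 2, 4, 5, 7}  B4 = {1, 2, 3, 4, 5}
Tree: B1–B2, B2–B3, B3–B4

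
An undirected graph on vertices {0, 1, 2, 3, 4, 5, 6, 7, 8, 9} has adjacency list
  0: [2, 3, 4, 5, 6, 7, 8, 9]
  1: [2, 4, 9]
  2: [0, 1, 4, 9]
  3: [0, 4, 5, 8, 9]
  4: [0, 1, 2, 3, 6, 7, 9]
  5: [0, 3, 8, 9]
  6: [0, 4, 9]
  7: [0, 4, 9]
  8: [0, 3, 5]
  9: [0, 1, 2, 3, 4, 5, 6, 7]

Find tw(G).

3

A width-3 tree decomposition is:
Bags: B1 = {0, 4, 7, 9}  B2 = {0, 2, 4, 9}  B3 = {1, 2, 4, 9}  B4 = {0, 3, 4, 9}  B5 = {0, 4, 6, 9}  B6 = {0, 3, 5, 9}  B7 = {0, 3, 5, 8}
Tree: B1–B2, B2–B3, B2–B4, B4–B5, B4–B6, B6–B7
Every bag has size at most 4, so the width is 4 − 1 = 3 and tw(G) ≤ 3. On the other hand G contains the 4-clique {0, 3, 5, 8}. A clique must lie in a single bag of any decomposition, so no decomposition can have width below 3. Combining the bounds, tw(G) = 3.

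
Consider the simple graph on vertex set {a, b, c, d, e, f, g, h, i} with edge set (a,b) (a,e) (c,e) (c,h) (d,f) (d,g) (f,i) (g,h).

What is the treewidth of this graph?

1

A width-1 tree decomposition is:
Bags: B1 = {f, i}  B2 = {d, f}  B3 = {d, g}  B4 = {g, h}  B5 = {c, h}  B6 = {c, e}  B7 = {a, e}  B8 = {a, b}
Tree: B1–B2, B2–B3, B3–B4, B4–B5, B5–B6, B6–B7, B7–B8
The largest bag has 2 vertices, giving width 1; this decomposition certifies tw(G) ≤ 1. G has an edge, so its treewidth is at least 1. Therefore the treewidth is 1.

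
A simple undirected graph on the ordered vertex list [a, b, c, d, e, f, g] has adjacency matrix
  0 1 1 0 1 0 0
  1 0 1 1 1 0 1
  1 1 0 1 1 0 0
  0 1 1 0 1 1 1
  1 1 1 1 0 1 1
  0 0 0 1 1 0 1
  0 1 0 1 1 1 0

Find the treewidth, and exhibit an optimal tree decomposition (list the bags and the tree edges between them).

Every bag has size at most 4, so the width is 4 − 1 = 3 and tw(G) ≤ 3. Conversely, {d, e, f, g} is a clique of size 4, and the vertices of any clique must share a bag in every tree decomposition; so some bag has ≥ 4 vertices and tw(G) ≥ 3. Therefore the treewidth is 3.

Treewidth 3.
One optimal decomposition is:
Bags: B1 = {b, c, d, e}  B2 = {b, d, e, g}  B3 = {d, e, f, g}  B4 = {a, b, c, e}
Tree: B1–B2, B2–B3, B1–B4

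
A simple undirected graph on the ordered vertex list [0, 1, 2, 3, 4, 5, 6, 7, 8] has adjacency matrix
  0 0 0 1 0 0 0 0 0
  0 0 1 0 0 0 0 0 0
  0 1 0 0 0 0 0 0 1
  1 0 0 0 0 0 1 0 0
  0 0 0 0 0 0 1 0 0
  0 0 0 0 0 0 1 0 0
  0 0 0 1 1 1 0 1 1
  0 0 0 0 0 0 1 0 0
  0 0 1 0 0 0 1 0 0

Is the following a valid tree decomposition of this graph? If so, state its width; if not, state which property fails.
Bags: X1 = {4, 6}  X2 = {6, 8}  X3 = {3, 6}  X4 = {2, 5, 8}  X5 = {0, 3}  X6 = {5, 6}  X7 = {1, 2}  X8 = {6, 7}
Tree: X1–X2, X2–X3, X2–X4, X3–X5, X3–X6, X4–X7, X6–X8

No — bags containing vertex 5 are not connected in the tree.

A tree decomposition must satisfy three properties: every vertex lies in some bag; for every edge, both endpoints lie together in some bag; and for every vertex, the bags containing it form a connected subtree. Here bags containing vertex 5 are not connected in the tree, so the decomposition is invalid.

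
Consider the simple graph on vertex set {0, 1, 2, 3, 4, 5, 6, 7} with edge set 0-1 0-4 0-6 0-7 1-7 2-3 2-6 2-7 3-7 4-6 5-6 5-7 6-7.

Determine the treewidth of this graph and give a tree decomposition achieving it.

The largest bag has 3 vertices, giving width 2; this decomposition certifies tw(G) ≤ 2. On the other hand G contains the 3-clique {0, 4, 6}. A clique must lie in a single bag of any decomposition, so no decomposition can have width below 2. Therefore the treewidth is 2.

Treewidth 2.
One such decomposition:
Bags: B1 = {2, 6, 7}  B2 = {0, 6, 7}  B3 = {2, 3, 7}  B4 = {0, 4, 6}  B5 = {5, 6, 7}  B6 = {0, 1, 7}
Tree: B1–B2, B1–B3, B2–B4, B1–B5, B2–B6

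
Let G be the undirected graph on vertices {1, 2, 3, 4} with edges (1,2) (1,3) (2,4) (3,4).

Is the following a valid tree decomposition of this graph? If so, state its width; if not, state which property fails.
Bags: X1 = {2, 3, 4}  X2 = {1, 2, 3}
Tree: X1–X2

Vertex coverage: the bags together contain {1, 2, 3, 4}, the full vertex set. Edge coverage: each edge of G has both endpoints in at least one bag. Running intersection: for every vertex, the bags containing it form a connected subtree. All three properties hold, so this is a valid tree decomposition of width max|bag| − 1 = 2, and hence tw(G) ≤ 2.

Yes; width 2.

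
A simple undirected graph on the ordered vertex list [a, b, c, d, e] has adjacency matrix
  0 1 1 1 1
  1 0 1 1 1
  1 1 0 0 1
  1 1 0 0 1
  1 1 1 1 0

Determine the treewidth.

A width-3 tree decomposition is:
Bags: B1 = {a, b, c, e}  B2 = {a, b, d, e}
Tree: B1–B2
Each bag holds 4 vertices, so the decomposition has width 3, which upper-bounds the treewidth. Conversely, {a, b, d, e} is a clique of size 4, and the vertices of any clique must share a bag in every tree decomposition; so some bag has ≥ 4 vertices and tw(G) ≥ 3. Hence tw(G) = 3 exactly.

3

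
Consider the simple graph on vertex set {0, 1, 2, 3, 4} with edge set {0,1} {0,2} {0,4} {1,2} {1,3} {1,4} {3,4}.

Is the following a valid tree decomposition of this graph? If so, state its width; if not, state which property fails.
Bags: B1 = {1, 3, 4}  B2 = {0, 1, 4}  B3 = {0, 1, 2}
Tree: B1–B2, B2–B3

Yes; width 2.

Every vertex of G appears in some bag (union = {0, 1, 2, 3, 4}); every edge is covered by a bag; and for each vertex v the set of bags containing v is connected in the bag tree. The decomposition is therefore valid. The largest bag has 3 vertices, so the width is 2.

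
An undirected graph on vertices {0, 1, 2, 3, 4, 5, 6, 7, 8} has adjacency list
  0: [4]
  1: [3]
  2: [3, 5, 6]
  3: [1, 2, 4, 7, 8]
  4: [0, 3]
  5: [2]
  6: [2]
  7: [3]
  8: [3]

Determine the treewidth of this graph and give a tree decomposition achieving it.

Treewidth 1.
One such decomposition:
Bags: B1 = {2, 3}  B2 = {3, 7}  B3 = {2, 6}  B4 = {3, 4}  B5 = {3, 8}  B6 = {2, 5}  B7 = {1, 3}  B8 = {0, 4}
Tree: B1–B2, B1–B3, B1–B4, B2–B5, B1–B6, B1–B7, B4–B8

Every bag has size at most 2, so the width is 2 − 1 = 1 and tw(G) ≤ 1. Since G has at least one edge (e.g. 3–2), it is not an edgeless graph, so tw(G) ≥ 1. Therefore the treewidth is 1.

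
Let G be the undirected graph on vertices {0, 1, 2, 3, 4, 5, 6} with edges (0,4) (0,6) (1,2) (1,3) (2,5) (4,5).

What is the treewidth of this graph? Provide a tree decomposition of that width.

Treewidth 1.
One optimal decomposition is:
Bags: B1 = {1, 3}  B2 = {1, 2}  B3 = {2, 5}  B4 = {4, 5}  B5 = {0, 4}  B6 = {0, 6}
Tree: B1–B2, B2–B3, B3–B4, B4–B5, B5–B6

Every bag has size at most 2, so the width is 2 − 1 = 1 and tw(G) ≤ 1. Any graph with an edge has treewidth ≥ 1, and G has the edge 3–1. Hence tw(G) = 1 exactly.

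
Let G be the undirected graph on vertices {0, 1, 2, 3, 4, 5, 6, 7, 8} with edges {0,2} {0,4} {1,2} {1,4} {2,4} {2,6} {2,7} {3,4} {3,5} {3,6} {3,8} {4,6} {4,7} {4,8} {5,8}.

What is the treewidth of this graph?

A width-2 tree decomposition is:
Bags: B1 = {2, 4, 6}  B2 = {3, 4, 6}  B3 = {3, 4, 8}  B4 = {0, 2, 4}  B5 = {1, 2, 4}  B6 = {3, 5, 8}  B7 = {2, 4, 7}
Tree: B1–B2, B2–B3, B1–B4, B1–B5, B3–B6, B4–B7
Each bag holds 3 vertices, so the decomposition has width 2, which upper-bounds the treewidth. Conversely, {3, 4, 8} is a clique of size 3, and the vertices of any clique must share a bag in every tree decomposition; so some bag has ≥ 3 vertices and tw(G) ≥ 2. Therefore the treewidth is 2.

2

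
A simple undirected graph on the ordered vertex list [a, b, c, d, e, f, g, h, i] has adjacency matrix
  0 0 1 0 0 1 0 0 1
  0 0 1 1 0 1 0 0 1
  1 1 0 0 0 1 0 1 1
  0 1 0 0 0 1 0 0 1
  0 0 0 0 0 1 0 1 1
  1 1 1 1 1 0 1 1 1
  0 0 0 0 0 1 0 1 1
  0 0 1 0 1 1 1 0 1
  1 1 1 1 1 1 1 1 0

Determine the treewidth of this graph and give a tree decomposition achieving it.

Each bag holds 4 vertices, so the decomposition has width 3, which upper-bounds the treewidth. For the lower bound, the 4 vertices {b, d, f, i} are pairwise adjacent, and any tree decomposition puts a clique entirely inside one bag — forcing width ≥ 3. Combining the bounds, tw(G) = 3.

Treewidth 3.
One optimal decomposition is:
Bags: B1 = {b, c, f, i}  B2 = {c, f, h, i}  B3 = {e, f, h, i}  B4 = {f, g, h, i}  B5 = {a, c, f, i}  B6 = {b, d, f, i}
Tree: B1–B2, B2–B3, B3–B4, B1–B5, B1–B6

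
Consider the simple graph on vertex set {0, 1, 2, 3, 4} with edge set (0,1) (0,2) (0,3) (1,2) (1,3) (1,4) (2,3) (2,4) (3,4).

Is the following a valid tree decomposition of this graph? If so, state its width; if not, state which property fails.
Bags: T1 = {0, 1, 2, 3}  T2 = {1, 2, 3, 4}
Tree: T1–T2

Vertex coverage: the bags together contain {0, 1, 2, 3, 4}, the full vertex set. Edge coverage: each edge of G has both endpoints in at least one bag. Running intersection: for every vertex, the bags containing it form a connected subtree. All three properties hold, so this is a valid tree decomposition of width max|bag| − 1 = 3, and hence tw(G) ≤ 3.

Yes; width 3.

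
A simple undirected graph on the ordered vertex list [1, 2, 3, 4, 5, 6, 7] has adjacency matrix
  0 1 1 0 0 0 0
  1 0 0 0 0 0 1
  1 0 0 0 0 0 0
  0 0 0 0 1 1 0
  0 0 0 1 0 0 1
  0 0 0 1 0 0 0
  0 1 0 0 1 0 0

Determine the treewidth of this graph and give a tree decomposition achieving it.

The largest bag has 2 vertices, giving width 1; this decomposition certifies tw(G) ≤ 1. Any graph with an edge has treewidth ≥ 1, and G has the edge 6–4. Hence tw(G) = 1 exactly.

Treewidth 1.
One such decomposition:
Bags: B1 = {4, 6}  B2 = {4, 5}  B3 = {5, 7}  B4 = {2, 7}  B5 = {1, 2}  B6 = {1, 3}
Tree: B1–B2, B2–B3, B3–B4, B4–B5, B5–B6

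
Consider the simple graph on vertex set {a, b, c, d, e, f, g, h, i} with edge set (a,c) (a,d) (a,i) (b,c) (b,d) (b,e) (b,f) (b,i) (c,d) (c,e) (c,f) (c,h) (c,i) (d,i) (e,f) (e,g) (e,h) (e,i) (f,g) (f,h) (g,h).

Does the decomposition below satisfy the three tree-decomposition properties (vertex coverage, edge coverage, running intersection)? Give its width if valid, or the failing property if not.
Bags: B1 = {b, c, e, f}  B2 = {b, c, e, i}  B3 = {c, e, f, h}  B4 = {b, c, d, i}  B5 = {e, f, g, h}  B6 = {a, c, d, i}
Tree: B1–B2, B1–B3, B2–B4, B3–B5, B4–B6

Vertex coverage: the bags together contain {a, b, c, d, e, f, g, h, i}, the full vertex set. Edge coverage: each edge of G has both endpoints in at least one bag. Running intersection: for every vertex, the bags containing it form a connected subtree. All three properties hold, so this is a valid tree decomposition of width max|bag| − 1 = 3, and hence tw(G) ≤ 3.

Yes; width 3.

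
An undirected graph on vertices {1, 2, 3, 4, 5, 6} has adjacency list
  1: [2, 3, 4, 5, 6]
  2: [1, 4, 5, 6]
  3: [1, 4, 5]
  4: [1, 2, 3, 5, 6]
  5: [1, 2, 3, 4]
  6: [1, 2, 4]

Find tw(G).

3

A width-3 tree decomposition is:
Bags: B1 = {1, 2, 4, 5}  B2 = {1, 2, 4, 6}  B3 = {1, 3, 4, 5}
Tree: B1–B2, B1–B3
Every bag has size at most 4, so the width is 4 − 1 = 3 and tw(G) ≤ 3. Conversely, {1, 2, 4, 5} is a clique of size 4, and the vertices of any clique must share a bag in every tree decomposition; so some bag has ≥ 4 vertices and tw(G) ≥ 3. The upper and lower bounds meet at 3, so that is the treewidth.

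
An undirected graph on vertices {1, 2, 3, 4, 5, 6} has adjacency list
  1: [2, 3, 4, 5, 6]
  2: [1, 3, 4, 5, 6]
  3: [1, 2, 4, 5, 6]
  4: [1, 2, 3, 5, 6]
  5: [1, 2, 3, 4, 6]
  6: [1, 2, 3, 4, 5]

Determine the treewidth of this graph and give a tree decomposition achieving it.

A single bag containing all 6 vertices is trivially a valid decomposition of width 5. Conversely, {1, 2, 3, 4, 5, 6} is a clique of size 6, and the vertices of any clique must share a bag in every tree decomposition; so some bag has ≥ 6 vertices and tw(G) ≥ 5. Combining the bounds, tw(G) = 5.

Treewidth 5.
Bags: B1 = {1, 2, 3, 4, 5, 6}
Tree: (single bag)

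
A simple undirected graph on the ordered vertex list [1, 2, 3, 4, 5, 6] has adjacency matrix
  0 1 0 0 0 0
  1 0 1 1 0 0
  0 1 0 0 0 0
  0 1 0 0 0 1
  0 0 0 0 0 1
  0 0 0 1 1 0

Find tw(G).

1

A width-1 tree decomposition is:
Bags: B1 = {2, 3}  B2 = {2, 4}  B3 = {4, 6}  B4 = {1, 2}  B5 = {5, 6}
Tree: B1–B2, B2–B3, B1–B4, B3–B5
Every bag has size at most 2, so the width is 2 − 1 = 1 and tw(G) ≤ 1. Any graph with an edge has treewidth ≥ 1, and G has the edge 3–2. Hence tw(G) = 1 exactly.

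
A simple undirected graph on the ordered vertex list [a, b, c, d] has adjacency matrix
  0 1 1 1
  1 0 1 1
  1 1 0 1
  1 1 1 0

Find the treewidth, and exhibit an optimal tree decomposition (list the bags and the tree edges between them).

Treewidth 3.
One optimal decomposition is:
Bags: B1 = {a, b, c, d}
Tree: (single bag)

With just one bag of size 4, the width is 4 − 1 = 3, so tw(G) ≤ 3. On the other hand G contains the 4-clique {a, b, c, d}. A clique must lie in a single bag of any decomposition, so no decomposition can have width below 3. Combining the bounds, tw(G) = 3.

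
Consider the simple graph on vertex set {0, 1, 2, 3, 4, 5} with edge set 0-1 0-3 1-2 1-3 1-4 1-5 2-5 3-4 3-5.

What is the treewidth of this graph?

2

A width-2 tree decomposition is:
Bags: B1 = {1, 3, 5}  B2 = {0, 1, 3}  B3 = {1, 3, 4}  B4 = {1, 2, 5}
Tree: B1–B2, B1–B3, B1–B4
The largest bag has 3 vertices, giving width 2; this decomposition certifies tw(G) ≤ 2. For the lower bound, the 3 vertices {1, 2, 5} are pairwise adjacent, and any tree decomposition puts a clique entirely inside one bag — forcing width ≥ 2. The upper and lower bounds meet at 2, so that is the treewidth.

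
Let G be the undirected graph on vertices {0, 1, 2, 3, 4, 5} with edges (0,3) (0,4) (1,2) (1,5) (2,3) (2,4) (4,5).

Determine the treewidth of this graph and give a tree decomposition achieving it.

Each bag holds 3 vertices, so the decomposition has width 2, which upper-bounds the treewidth. For the lower bound, G contains the cycle 0–3–2–4–0, so G is not a forest; only forests have treewidth ≤ 1, hence tw(G) ≥ 2. Combining the bounds, tw(G) = 2.

Treewidth 2.
Bags: B1 = {0, 3, 4}  B2 = {2, 3, 4}  B3 = {2, 4, 5}  B4 = {1, 2, 5}
Tree: B1–B2, B2–B3, B3–B4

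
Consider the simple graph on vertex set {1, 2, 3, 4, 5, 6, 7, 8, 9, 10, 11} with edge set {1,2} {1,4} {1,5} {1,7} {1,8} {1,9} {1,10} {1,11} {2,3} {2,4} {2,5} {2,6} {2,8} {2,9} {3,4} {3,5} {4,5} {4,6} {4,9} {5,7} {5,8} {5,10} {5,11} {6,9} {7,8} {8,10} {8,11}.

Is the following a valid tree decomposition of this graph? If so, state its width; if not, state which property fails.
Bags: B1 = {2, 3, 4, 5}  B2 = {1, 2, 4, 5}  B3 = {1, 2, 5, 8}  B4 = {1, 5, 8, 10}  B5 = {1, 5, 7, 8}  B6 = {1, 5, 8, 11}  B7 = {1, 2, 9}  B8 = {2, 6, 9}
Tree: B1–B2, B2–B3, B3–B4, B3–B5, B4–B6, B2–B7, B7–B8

A tree decomposition must satisfy three properties: every vertex lies in some bag; for every edge, both endpoints lie together in some bag; and for every vertex, the bags containing it form a connected subtree. Here edge (4,9) lies in no bag, so the decomposition is invalid.

No — edge (4,9) lies in no bag.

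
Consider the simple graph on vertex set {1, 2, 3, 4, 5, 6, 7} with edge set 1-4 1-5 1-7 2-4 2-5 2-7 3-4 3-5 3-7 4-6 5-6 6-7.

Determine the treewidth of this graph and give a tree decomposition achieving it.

Treewidth 3.
Bags: B1 = {3, 4, 5, 7}  B2 = {4, 5, 6, 7}  B3 = {1, 4, 5, 7}  B4 = {2, 4, 5, 7}
Tree: B1–B2, B2–B3, B3–B4

Every bag has size at most 4, so the width is 4 − 1 = 3 and tw(G) ≤ 3. For the lower bound: the 4 vertex sets {3,5}, {6,7}, {4}, {1} are disjoint, each induces a connected subgraph, and every pair is joined by at least one edge of G. Contracting each set to a single vertex therefore yields K_{4} as a minor, and since treewidth is minor-monotone, tw(G) ≥ tw(K_{4}) = 3. Hence tw(G) = 3 exactly.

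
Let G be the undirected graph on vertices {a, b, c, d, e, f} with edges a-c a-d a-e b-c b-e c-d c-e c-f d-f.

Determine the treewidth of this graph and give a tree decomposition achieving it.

The largest bag has 3 vertices, giving width 2; this decomposition certifies tw(G) ≤ 2. For the lower bound, the 3 vertices {a, c, d} are pairwise adjacent, and any tree decomposition puts a clique entirely inside one bag — forcing width ≥ 2. Combining the bounds, tw(G) = 2.

Treewidth 2.
One optimal decomposition is:
Bags: B1 = {c, d, f}  B2 = {a, c, d}  B3 = {a, c, e}  B4 = {b, c, e}
Tree: B1–B2, B2–B3, B3–B4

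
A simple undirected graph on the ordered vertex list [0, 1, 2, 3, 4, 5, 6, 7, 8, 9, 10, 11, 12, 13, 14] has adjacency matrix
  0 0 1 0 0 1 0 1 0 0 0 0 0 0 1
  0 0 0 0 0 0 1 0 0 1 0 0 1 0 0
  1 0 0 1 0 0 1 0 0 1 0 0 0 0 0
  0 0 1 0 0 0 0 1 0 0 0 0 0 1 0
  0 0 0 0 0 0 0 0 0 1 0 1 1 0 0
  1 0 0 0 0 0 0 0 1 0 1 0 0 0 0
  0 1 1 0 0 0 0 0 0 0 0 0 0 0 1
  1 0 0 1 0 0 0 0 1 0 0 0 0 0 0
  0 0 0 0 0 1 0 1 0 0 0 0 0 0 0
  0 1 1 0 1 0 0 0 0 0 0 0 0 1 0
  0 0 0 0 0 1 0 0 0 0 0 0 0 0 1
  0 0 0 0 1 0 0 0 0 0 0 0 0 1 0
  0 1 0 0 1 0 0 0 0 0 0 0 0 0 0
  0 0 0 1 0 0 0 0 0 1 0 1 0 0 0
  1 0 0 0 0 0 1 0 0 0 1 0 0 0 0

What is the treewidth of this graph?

A width-3 tree decomposition is:
Bags: B1 = {5, 7, 8, 10}  B2 = {0, 5, 7, 10}  B3 = {0, 7, 10, 14}  B4 = {0, 3, 7, 14}  B5 = {0, 2, 3, 14}  B6 = {2, 3, 6, 14}  B7 = {2, 3, 6, 13}  B8 = {2, 6, 9, 13}  B9 = {1, 6, 9, 13}  B10 = {1, 9, 11, 13}  B11 = {1, 4, 9, 11}  B12 = {1, 4, 11, 12}
Tree: B1–B2, B2–B3, B3–B4, B4–B5, B5–B6, B6–B7, B7–B8, B8–B9, B9–B10, B10–B11, B11–B12
The largest bag has 4 vertices, giving width 3; this decomposition certifies tw(G) ≤ 3. For the lower bound: the 4 vertex sets {5,8,10}, {7}, {0}, {2,3,6,14} are disjoint, each induces a connected subgraph, and every pair is joined by at least one edge of G. Contracting each set to a single vertex therefore yields K_{4} as a minor, and since treewidth is minor-monotone, tw(G) ≥ tw(K_{4}) = 3. Combining the bounds, tw(G) = 3.

3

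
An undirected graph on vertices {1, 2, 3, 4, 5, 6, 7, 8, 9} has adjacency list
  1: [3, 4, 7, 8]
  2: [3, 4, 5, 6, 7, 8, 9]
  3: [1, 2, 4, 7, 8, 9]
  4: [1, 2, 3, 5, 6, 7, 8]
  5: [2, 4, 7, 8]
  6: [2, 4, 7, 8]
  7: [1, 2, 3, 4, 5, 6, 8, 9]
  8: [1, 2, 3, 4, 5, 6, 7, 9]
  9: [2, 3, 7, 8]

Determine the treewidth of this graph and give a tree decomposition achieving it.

Treewidth 4.
Bags: B1 = {1, 3, 4, 7, 8}  B2 = {2, 3, 4, 7, 8}  B3 = {2, 3, 7, 8, 9}  B4 = {2, 4, 6, 7, 8}  B5 = {2, 4, 5, 7, 8}
Tree: B1–B2, B2–B3, B2–B4, B4–B5

The largest bag has 5 vertices, giving width 4; this decomposition certifies tw(G) ≤ 4. For the lower bound, the 5 vertices {1, 3, 4, 7, 8} are pairwise adjacent, and any tree decomposition puts a clique entirely inside one bag — forcing width ≥ 4. Hence tw(G) = 4 exactly.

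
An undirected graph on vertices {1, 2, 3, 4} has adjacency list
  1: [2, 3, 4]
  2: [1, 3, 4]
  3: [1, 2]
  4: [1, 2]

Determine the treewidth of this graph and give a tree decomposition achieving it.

Every bag has size at most 3, so the width is 3 − 1 = 2 and tw(G) ≤ 2. On the other hand G contains the 3-clique {1, 2, 3}. A clique must lie in a single bag of any decomposition, so no decomposition can have width below 2. The upper and lower bounds meet at 2, so that is the treewidth.

Treewidth 2.
One such decomposition:
Bags: B1 = {1, 2, 4}  B2 = {1, 2, 3}
Tree: B1–B2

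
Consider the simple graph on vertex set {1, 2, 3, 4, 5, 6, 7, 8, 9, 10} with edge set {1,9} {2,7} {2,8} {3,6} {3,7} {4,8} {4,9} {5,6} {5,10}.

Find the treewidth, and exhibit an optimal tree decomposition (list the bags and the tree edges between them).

The largest bag has 2 vertices, giving width 1; this decomposition certifies tw(G) ≤ 1. Since G has at least one edge (e.g. 1–9), it is not an edgeless graph, so tw(G) ≥ 1. Therefore the treewidth is 1.

Treewidth 1.
One such decomposition:
Bags: B1 = {1, 9}  B2 = {4, 9}  B3 = {4, 8}  B4 = {2, 8}  B5 = {2, 7}  B6 = {3, 7}  B7 = {3, 6}  B8 = {5, 6}  B9 = {5, 10}
Tree: B1–B2, B2–B3, B3–B4, B4–B5, B5–B6, B6–B7, B7–B8, B8–B9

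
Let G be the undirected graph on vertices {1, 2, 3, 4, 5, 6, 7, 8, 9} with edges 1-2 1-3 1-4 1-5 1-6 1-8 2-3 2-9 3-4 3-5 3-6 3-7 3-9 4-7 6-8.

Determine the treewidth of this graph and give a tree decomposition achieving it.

Each bag holds 3 vertices, so the decomposition has width 2, which upper-bounds the treewidth. Conversely, {1, 6, 8} is a clique of size 3, and the vertices of any clique must share a bag in every tree decomposition; so some bag has ≥ 3 vertices and tw(G) ≥ 2. Hence tw(G) = 2 exactly.

Treewidth 2.
Bags: B1 = {1, 3, 4}  B2 = {3, 4, 7}  B3 = {1, 2, 3}  B4 = {1, 3, 6}  B5 = {2, 3, 9}  B6 = {1, 3, 5}  B7 = {1, 6, 8}
Tree: B1–B2, B1–B3, B1–B4, B3–B5, B4–B6, B4–B7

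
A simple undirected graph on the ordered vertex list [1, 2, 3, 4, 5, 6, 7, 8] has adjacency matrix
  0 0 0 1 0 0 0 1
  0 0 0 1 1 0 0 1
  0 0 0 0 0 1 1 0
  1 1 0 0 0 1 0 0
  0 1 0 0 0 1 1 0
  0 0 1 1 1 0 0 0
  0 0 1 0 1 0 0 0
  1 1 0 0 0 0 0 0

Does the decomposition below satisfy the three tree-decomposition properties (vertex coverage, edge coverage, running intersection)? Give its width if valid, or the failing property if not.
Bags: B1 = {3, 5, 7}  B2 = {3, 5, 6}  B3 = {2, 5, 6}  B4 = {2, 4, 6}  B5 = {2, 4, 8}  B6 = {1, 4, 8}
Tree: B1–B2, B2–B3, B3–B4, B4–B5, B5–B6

Yes; width 2.

Vertex coverage: the bags together contain {1, 2, 3, 4, 5, 6, 7, 8}, the full vertex set. Edge coverage: each edge of G has both endpoints in at least one bag. Running intersection: for every vertex, the bags containing it form a connected subtree. All three properties hold, so this is a valid tree decomposition of width max|bag| − 1 = 2, and hence tw(G) ≤ 2.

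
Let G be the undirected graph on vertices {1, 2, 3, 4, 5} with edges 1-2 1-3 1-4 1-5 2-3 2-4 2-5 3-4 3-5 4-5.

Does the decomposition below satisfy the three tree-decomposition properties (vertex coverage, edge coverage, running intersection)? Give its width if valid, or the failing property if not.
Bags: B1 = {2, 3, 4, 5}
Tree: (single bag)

A tree decomposition must satisfy three properties: every vertex lies in some bag; for every edge, both endpoints lie together in some bag; and for every vertex, the bags containing it form a connected subtree. Here vertex 1 appears in no bag, so the decomposition is invalid.

No — vertex 1 appears in no bag.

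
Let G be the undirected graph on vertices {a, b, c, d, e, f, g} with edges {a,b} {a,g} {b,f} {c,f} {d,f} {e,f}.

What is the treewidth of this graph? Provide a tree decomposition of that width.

Treewidth 1.
One such decomposition:
Bags: B1 = {a, b}  B2 = {b, f}  B3 = {d, f}  B4 = {c, f}  B5 = {e, f}  B6 = {a, g}
Tree: B1–B2, B2–B3, B3–B4, B2–B5, B1–B6

The largest bag has 2 vertices, giving width 1; this decomposition certifies tw(G) ≤ 1. Since G has at least one edge (e.g. a–b), it is not an edgeless graph, so tw(G) ≥ 1. Hence tw(G) = 1 exactly.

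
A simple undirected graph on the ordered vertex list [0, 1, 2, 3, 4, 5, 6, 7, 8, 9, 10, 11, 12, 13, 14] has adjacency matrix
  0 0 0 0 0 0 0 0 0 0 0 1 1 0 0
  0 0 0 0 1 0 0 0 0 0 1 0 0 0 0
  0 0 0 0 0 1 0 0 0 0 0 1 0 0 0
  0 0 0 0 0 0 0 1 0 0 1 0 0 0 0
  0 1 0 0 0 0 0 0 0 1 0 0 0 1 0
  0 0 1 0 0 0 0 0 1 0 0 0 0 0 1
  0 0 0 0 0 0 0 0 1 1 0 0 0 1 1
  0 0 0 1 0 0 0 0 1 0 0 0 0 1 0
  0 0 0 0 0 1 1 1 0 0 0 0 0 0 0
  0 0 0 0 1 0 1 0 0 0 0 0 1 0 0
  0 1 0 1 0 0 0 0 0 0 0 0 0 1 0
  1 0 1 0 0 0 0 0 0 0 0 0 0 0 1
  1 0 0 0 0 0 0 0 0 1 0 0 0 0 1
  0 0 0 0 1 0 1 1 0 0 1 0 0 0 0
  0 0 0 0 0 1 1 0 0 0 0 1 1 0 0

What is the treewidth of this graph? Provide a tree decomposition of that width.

Every bag has size at most 4, so the width is 4 − 1 = 3 and tw(G) ≤ 3. For the lower bound: the 4 vertex sets {0,2,11}, {5}, {14}, {6,8,9,12} are disjoint, each induces a connected subgraph, and every pair is joined by at least one edge of G. Contracting each set to a single vertex therefore yields K_{4} as a minor, and since treewidth is minor-monotone, tw(G) ≥ tw(K_{4}) = 3. Combining the bounds, tw(G) = 3.

Treewidth 3.
One such decomposition:
Bags: B1 = {0, 2, 5, 11}  B2 = {0, 5, 11, 14}  B3 = {0, 5, 12, 14}  B4 = {5, 8, 12, 14}  B5 = {6, 8, 12, 14}  B6 = {6, 8, 9, 12}  B7 = {6, 7, 8, 9}  B8 = {6, 7, 9, 13}  B9 = {4, 7, 9, 13}  B10 = {3, 4, 7, 13}  B11 = {3, 4, 10, 13}  B12 = {1, 3, 4, 10}
Tree: B1–B2, B2–B3, B3–B4, B4–B5, B5–B6, B6–B7, B7–B8, B8–B9, B9–B10, B10–B11, B11–B12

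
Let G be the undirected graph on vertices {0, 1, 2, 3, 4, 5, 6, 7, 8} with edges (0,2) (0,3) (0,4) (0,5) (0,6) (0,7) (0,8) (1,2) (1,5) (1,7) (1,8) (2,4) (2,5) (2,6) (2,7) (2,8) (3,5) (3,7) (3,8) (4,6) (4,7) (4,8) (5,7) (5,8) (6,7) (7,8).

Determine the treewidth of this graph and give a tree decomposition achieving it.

The largest bag has 5 vertices, giving width 4; this decomposition certifies tw(G) ≤ 4. On the other hand G contains the 5-clique {0, 2, 4, 7, 8}. A clique must lie in a single bag of any decomposition, so no decomposition can have width below 4. Combining the bounds, tw(G) = 4.

Treewidth 4.
Bags: B1 = {1, 2, 5, 7, 8}  B2 = {0, 2, 5, 7, 8}  B3 = {0, 2, 4, 7, 8}  B4 = {0, 3, 5, 7, 8}  B5 = {0, 2, 4, 6, 7}
Tree: B1–B2, B2–B3, B2–B4, B3–B5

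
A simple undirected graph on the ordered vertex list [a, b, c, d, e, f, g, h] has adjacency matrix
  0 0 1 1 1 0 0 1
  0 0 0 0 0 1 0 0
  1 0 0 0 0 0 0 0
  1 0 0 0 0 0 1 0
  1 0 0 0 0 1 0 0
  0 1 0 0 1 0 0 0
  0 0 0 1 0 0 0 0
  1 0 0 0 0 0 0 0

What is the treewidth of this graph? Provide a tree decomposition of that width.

The largest bag has 2 vertices, giving width 1; this decomposition certifies tw(G) ≤ 1. G has an edge, so its treewidth is at least 1. The upper and lower bounds meet at 1, so that is the treewidth.

Treewidth 1.
One optimal decomposition is:
Bags: B1 = {a, e}  B2 = {e, f}  B3 = {a, c}  B4 = {a, d}  B5 = {b, f}  B6 = {d, g}  B7 = {a, h}
Tree: B1–B2, B1–B3, B1–B4, B2–B5, B4–B6, B3–B7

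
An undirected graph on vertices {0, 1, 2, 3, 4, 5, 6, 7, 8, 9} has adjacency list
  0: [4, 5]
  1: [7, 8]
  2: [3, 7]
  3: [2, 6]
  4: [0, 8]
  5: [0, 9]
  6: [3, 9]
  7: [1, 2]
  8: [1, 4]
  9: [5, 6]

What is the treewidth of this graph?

2

A width-2 tree decomposition is:
Bags: B1 = {3, 6, 9}  B2 = {3, 5, 9}  B3 = {0, 3, 5}  B4 = {0, 3, 4}  B5 = {3, 4, 8}  B6 = {1, 3, 8}  B7 = {1, 3, 7}  B8 = {2, 3, 7}
Tree: B1–B2, B2–B3, B3–B4, B4–B5, B5–B6, B6–B7, B7–B8
Every bag has size at most 3, so the width is 3 − 1 = 2 and tw(G) ≤ 2. For the lower bound, G contains the cycle 3–6–9–5–0–4–8–1–7–2–3, so G is not a forest; only forests have treewidth ≤ 1, hence tw(G) ≥ 2. Therefore the treewidth is 2.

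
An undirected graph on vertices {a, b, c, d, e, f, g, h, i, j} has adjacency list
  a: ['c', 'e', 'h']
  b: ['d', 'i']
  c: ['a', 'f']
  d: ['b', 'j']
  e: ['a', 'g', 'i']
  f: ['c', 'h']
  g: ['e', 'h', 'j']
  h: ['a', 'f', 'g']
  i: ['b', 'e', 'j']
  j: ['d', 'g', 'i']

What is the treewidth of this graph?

A width-2 tree decomposition is:
Bags: B1 = {c, f, h}  B2 = {a, c, h}  B3 = {a, g, h}  B4 = {a, e, g}  B5 = {e, g, j}  B6 = {e, i, j}  B7 = {d, i, j}  B8 = {b, d, i}
Tree: B1–B2, B2–B3, B3–B4, B4–B5, B5–B6, B6–B7, B7–B8
Every bag has size at most 3, so the width is 3 − 1 = 2 and tw(G) ≤ 2. For the lower bound, G contains the cycle f–c–a–h–f, so G is not a forest; only forests have treewidth ≤ 1, hence tw(G) ≥ 2. Therefore the treewidth is 2.

2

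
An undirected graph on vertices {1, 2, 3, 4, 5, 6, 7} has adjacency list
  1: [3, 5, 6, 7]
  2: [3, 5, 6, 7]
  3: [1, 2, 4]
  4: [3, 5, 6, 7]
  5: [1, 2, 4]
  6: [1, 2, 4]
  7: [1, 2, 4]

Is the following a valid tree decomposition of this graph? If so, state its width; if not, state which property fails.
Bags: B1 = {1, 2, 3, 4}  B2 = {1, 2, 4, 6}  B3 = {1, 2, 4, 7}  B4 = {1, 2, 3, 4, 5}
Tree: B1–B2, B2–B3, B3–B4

No — bags containing vertex 3 are not connected in the tree.

A tree decomposition must satisfy three properties: every vertex lies in some bag; for every edge, both endpoints lie together in some bag; and for every vertex, the bags containing it form a connected subtree. Here bags containing vertex 3 are not connected in the tree, so the decomposition is invalid.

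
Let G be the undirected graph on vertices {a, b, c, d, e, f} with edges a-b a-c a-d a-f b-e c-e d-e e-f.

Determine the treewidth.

A width-2 tree decomposition is:
Bags: B1 = {a, b, e}  B2 = {a, e, f}  B3 = {a, c, e}  B4 = {a, d, e}
Tree: B1–B2, B2–B3, B3–B4
Every bag has size at most 3, so the width is 3 − 1 = 2 and tw(G) ≤ 2. Since e–b–a–f–e is a cycle in G, G is not acyclic. Forests are exactly the graphs of treewidth ≤ 1, so tw(G) ≥ 2. The upper and lower bounds meet at 2, so that is the treewidth.

2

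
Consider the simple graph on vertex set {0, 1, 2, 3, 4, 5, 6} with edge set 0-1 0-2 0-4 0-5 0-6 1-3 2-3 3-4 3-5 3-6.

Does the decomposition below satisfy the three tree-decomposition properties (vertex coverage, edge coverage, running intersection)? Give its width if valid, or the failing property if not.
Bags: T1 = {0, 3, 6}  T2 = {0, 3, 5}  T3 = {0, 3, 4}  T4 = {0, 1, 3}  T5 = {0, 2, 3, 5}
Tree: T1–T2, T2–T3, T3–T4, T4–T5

No — bags containing vertex 5 are not connected in the tree.

A tree decomposition must satisfy three properties: every vertex lies in some bag; for every edge, both endpoints lie together in some bag; and for every vertex, the bags containing it form a connected subtree. Here bags containing vertex 5 are not connected in the tree, so the decomposition is invalid.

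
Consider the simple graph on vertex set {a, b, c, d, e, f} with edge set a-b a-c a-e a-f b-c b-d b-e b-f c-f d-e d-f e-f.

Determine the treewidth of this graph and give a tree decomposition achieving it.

Treewidth 3.
One optimal decomposition is:
Bags: B1 = {b, d, e, f}  B2 = {a, b, e, f}  B3 = {a, b, c, f}
Tree: B1–B2, B2–B3

Every bag has size at most 4, so the width is 4 − 1 = 3 and tw(G) ≤ 3. For the lower bound, the 4 vertices {b, d, e, f} are pairwise adjacent, and any tree decomposition puts a clique entirely inside one bag — forcing width ≥ 3. Combining the bounds, tw(G) = 3.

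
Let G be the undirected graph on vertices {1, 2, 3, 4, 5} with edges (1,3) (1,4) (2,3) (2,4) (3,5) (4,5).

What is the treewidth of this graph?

A width-2 tree decomposition is:
Bags: B1 = {1, 3, 4}  B2 = {2, 3, 4}  B3 = {3, 4, 5}
Tree: B1–B2, B2–B3
Every bag has size at most 3, so the width is 3 − 1 = 2 and tw(G) ≤ 2. For the lower bound, G contains the cycle 1–4–2–3–1, so G is not a forest; only forests have treewidth ≤ 1, hence tw(G) ≥ 2. Combining the bounds, tw(G) = 2.

2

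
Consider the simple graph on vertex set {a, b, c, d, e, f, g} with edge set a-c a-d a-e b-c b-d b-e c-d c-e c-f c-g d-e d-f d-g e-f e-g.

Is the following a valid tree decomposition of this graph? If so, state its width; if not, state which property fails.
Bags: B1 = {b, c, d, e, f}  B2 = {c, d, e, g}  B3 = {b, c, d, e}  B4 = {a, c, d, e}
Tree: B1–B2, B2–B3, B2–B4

No — bags containing vertex b are not connected in the tree.

A tree decomposition must satisfy three properties: every vertex lies in some bag; for every edge, both endpoints lie together in some bag; and for every vertex, the bags containing it form a connected subtree. Here bags containing vertex b are not connected in the tree, so the decomposition is invalid.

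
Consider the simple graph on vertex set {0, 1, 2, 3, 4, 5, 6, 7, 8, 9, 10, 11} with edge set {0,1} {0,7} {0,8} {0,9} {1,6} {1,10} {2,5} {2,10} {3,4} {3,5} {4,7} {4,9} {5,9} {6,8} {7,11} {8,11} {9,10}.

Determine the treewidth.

3

A width-3 tree decomposition is:
Bags: B1 = {6, 7, 8, 11}  B2 = {0, 6, 7, 8}  B3 = {0, 1, 6, 7}  B4 = {0, 1, 4, 7}  B5 = {0, 1, 4, 9}  B6 = {1, 4, 9, 10}  B7 = {3, 4, 9, 10}  B8 = {3, 5, 9, 10}  B9 = {2, 3, 5, 10}
Tree: B1–B2, B2–B3, B3–B4, B4–B5, B5–B6, B6–B7, B7–B8, B8–B9
Every bag has size at most 4, so the width is 4 − 1 = 3 and tw(G) ≤ 3. For the lower bound: the 4 vertex sets {6,8,11}, {7}, {0}, {1,4,9,10} are disjoint, each induces a connected subgraph, and every pair is joined by at least one edge of G. Contracting each set to a single vertex therefore yields K_{4} as a minor, and since treewidth is minor-monotone, tw(G) ≥ tw(K_{4}) = 3. Therefore the treewidth is 3.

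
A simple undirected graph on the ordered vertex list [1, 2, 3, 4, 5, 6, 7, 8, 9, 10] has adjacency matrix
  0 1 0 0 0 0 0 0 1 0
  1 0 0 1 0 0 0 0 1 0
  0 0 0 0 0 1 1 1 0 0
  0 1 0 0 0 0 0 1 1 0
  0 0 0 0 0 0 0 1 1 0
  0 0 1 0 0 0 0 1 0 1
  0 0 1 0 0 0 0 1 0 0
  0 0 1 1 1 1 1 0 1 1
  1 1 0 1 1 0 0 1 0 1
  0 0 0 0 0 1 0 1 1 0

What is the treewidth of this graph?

A width-2 tree decomposition is:
Bags: B1 = {8, 9, 10}  B2 = {5, 8, 9}  B3 = {6, 8, 10}  B4 = {4, 8, 9}  B5 = {2, 4, 9}  B6 = {1, 2, 9}  B7 = {3, 6, 8}  B8 = {3, 7, 8}
Tree: B1–B2, B1–B3, B2–B4, B4–B5, B5–B6, B3–B7, B7–B8
The largest bag has 3 vertices, giving width 2; this decomposition certifies tw(G) ≤ 2. Conversely, {8, 9, 10} is a clique of size 3, and the vertices of any clique must share a bag in every tree decomposition; so some bag has ≥ 3 vertices and tw(G) ≥ 2. The upper and lower bounds meet at 2, so that is the treewidth.

2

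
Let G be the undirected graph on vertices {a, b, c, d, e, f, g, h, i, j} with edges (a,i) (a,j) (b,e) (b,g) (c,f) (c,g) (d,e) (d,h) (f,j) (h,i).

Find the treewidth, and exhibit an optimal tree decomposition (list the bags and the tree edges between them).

Treewidth 2.
One such decomposition:
Bags: B1 = {b, d, e}  B2 = {b, d, g}  B3 = {c, d, g}  B4 = {c, d, f}  B5 = {d, f, j}  B6 = {a, d, j}  B7 = {a, d, i}  B8 = {d, h, i}
Tree: B1–B2, B2–B3, B3–B4, B4–B5, B5–B6, B6–B7, B7–B8

The largest bag has 3 vertices, giving width 2; this decomposition certifies tw(G) ≤ 2. The edges d–e–b–g–c–f–j–a–i–h–d form a cycle, so G is not a tree and its treewidth is at least 2. Combining the bounds, tw(G) = 2.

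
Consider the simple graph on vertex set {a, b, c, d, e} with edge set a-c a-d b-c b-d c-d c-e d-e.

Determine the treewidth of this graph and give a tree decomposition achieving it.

Every bag has size at most 3, so the width is 3 − 1 = 2 and tw(G) ≤ 2. Conversely, {c, d, e} is a clique of size 3, and the vertices of any clique must share a bag in every tree decomposition; so some bag has ≥ 3 vertices and tw(G) ≥ 2. The upper and lower bounds meet at 2, so that is the treewidth.

Treewidth 2.
One optimal decomposition is:
Bags: B1 = {c, d, e}  B2 = {a, c, d}  B3 = {b, c, d}
Tree: B1–B2, B2–B3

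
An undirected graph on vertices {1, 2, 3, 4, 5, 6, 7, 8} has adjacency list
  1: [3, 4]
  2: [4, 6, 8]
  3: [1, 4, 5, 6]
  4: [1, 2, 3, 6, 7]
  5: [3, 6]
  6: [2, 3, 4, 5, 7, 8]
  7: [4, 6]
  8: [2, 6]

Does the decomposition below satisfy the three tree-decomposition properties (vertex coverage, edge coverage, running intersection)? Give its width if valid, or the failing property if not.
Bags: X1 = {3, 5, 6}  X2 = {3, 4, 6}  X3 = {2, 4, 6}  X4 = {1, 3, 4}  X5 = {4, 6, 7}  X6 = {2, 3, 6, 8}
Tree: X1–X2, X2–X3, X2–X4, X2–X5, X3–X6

A tree decomposition must satisfy three properties: every vertex lies in some bag; for every edge, both endpoints lie together in some bag; and for every vertex, the bags containing it form a connected subtree. Here bags containing vertex 3 are not connected in the tree, so the decomposition is invalid.

No — bags containing vertex 3 are not connected in the tree.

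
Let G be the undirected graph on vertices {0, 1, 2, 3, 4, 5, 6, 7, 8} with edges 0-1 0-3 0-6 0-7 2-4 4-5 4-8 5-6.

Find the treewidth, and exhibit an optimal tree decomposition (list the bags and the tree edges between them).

Each bag holds 2 vertices, so the decomposition has width 1, which upper-bounds the treewidth. Since G has at least one edge (e.g. 6–0), it is not an edgeless graph, so tw(G) ≥ 1. Hence tw(G) = 1 exactly.

Treewidth 1.
Bags: B1 = {0, 6}  B2 = {5, 6}  B3 = {4, 5}  B4 = {2, 4}  B5 = {0, 7}  B6 = {0, 3}  B7 = {0, 1}  B8 = {4, 8}
Tree: B1–B2, B2–B3, B3–B4, B1–B5, B1–B6, B6–B7, B4–B8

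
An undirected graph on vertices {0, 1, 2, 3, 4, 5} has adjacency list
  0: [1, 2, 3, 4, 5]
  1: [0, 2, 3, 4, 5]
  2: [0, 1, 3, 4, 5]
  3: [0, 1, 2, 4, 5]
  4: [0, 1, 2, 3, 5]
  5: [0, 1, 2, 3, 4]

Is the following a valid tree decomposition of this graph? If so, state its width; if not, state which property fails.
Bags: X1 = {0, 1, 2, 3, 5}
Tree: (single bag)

No — vertex 4 appears in no bag.

A tree decomposition must satisfy three properties: every vertex lies in some bag; for every edge, both endpoints lie together in some bag; and for every vertex, the bags containing it form a connected subtree. Here vertex 4 appears in no bag, so the decomposition is invalid.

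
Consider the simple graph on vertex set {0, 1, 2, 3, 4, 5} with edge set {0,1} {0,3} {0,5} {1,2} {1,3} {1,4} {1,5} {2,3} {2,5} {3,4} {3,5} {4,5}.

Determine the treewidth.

A width-3 tree decomposition is:
Bags: B1 = {0, 1, 3, 5}  B2 = {1, 3, 4, 5}  B3 = {1, 2, 3, 5}
Tree: B1–B2, B2–B3
Each bag holds 4 vertices, so the decomposition has width 3, which upper-bounds the treewidth. Conversely, {0, 1, 3, 5} is a clique of size 4, and the vertices of any clique must share a bag in every tree decomposition; so some bag has ≥ 4 vertices and tw(G) ≥ 3. Therefore the treewidth is 3.

3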